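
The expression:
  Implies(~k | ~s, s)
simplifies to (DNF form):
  s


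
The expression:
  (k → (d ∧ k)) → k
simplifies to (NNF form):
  k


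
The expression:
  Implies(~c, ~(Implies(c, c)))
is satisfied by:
  {c: True}


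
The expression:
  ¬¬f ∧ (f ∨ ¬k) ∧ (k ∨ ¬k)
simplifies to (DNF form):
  f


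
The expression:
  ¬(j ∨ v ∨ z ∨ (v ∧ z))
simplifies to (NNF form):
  ¬j ∧ ¬v ∧ ¬z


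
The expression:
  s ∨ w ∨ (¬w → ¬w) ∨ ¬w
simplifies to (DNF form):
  True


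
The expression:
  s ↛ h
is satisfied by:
  {s: True, h: False}


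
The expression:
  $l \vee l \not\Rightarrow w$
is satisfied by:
  {l: True}


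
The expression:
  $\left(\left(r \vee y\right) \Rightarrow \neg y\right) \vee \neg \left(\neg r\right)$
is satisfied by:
  {r: True, y: False}
  {y: False, r: False}
  {y: True, r: True}


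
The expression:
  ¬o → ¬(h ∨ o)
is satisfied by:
  {o: True, h: False}
  {h: False, o: False}
  {h: True, o: True}


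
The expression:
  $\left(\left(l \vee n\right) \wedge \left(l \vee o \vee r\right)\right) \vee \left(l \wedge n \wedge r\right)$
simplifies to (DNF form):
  $l \vee \left(n \wedge o\right) \vee \left(n \wedge r\right)$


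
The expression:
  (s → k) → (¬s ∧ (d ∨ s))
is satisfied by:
  {d: True, s: False, k: False}
  {d: True, k: True, s: False}
  {d: True, s: True, k: False}
  {s: True, k: False, d: False}


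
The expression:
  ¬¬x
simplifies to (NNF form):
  x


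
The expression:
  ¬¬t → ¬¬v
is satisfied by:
  {v: True, t: False}
  {t: False, v: False}
  {t: True, v: True}


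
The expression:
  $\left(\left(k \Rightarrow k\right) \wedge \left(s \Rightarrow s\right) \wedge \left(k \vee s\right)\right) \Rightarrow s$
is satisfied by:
  {s: True, k: False}
  {k: False, s: False}
  {k: True, s: True}


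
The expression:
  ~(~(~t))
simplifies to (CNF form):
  ~t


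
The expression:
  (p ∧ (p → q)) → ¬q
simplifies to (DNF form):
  ¬p ∨ ¬q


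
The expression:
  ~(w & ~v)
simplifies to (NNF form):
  v | ~w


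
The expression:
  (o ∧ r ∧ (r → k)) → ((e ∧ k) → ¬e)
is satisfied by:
  {o: False, k: False, e: False, r: False}
  {r: True, o: False, k: False, e: False}
  {e: True, o: False, k: False, r: False}
  {r: True, e: True, o: False, k: False}
  {k: True, r: False, o: False, e: False}
  {r: True, k: True, o: False, e: False}
  {e: True, k: True, r: False, o: False}
  {r: True, e: True, k: True, o: False}
  {o: True, e: False, k: False, r: False}
  {r: True, o: True, e: False, k: False}
  {e: True, o: True, r: False, k: False}
  {r: True, e: True, o: True, k: False}
  {k: True, o: True, e: False, r: False}
  {r: True, k: True, o: True, e: False}
  {e: True, k: True, o: True, r: False}


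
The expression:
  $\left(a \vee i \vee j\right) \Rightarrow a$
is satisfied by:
  {a: True, j: False, i: False}
  {a: True, i: True, j: False}
  {a: True, j: True, i: False}
  {a: True, i: True, j: True}
  {i: False, j: False, a: False}


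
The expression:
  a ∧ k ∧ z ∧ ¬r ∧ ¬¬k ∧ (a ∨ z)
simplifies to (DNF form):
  a ∧ k ∧ z ∧ ¬r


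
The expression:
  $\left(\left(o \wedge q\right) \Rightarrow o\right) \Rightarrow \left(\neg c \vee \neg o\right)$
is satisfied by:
  {c: False, o: False}
  {o: True, c: False}
  {c: True, o: False}


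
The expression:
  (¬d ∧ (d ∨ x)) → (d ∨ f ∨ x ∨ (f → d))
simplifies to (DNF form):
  True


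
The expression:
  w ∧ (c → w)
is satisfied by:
  {w: True}


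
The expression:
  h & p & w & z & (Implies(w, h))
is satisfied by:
  {h: True, z: True, p: True, w: True}


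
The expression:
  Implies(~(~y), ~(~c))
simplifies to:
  c | ~y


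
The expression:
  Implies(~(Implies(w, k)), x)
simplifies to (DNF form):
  k | x | ~w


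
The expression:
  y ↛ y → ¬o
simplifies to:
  True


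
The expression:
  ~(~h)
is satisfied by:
  {h: True}


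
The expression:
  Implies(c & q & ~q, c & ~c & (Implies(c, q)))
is always true.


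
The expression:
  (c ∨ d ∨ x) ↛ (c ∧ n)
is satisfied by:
  {d: True, x: True, n: False, c: False}
  {d: True, n: False, x: False, c: False}
  {x: True, d: False, n: False, c: False}
  {d: True, x: True, n: True, c: False}
  {d: True, n: True, x: False, c: False}
  {x: True, n: True, d: False, c: False}
  {c: True, x: True, d: True, n: False}
  {c: True, d: True, n: False, x: False}
  {c: True, x: True, d: False, n: False}
  {c: True, d: False, n: False, x: False}


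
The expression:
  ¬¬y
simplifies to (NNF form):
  y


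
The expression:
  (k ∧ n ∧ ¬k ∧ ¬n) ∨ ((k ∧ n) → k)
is always true.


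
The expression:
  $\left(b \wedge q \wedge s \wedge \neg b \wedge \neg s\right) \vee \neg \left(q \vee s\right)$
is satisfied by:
  {q: False, s: False}


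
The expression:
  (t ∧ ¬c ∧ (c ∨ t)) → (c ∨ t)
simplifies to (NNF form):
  True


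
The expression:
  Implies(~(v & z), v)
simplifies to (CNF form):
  v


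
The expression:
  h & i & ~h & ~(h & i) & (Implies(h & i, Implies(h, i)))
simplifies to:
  False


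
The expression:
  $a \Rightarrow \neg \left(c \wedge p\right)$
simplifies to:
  $\neg a \vee \neg c \vee \neg p$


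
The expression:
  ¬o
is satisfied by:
  {o: False}


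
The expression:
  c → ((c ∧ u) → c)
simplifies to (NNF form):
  True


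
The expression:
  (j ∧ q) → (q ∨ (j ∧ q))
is always true.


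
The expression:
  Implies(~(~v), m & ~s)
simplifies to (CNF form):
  (m | ~v) & (~s | ~v)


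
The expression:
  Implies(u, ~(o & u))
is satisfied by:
  {u: False, o: False}
  {o: True, u: False}
  {u: True, o: False}


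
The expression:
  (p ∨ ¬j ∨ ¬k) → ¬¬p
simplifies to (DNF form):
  p ∨ (j ∧ k)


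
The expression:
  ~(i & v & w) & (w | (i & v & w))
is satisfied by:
  {w: True, v: False, i: False}
  {w: True, i: True, v: False}
  {w: True, v: True, i: False}


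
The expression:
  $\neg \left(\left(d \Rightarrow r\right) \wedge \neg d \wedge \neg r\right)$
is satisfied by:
  {r: True, d: True}
  {r: True, d: False}
  {d: True, r: False}


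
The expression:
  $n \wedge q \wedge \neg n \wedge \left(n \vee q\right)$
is never true.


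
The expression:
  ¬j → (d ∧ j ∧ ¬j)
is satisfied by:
  {j: True}


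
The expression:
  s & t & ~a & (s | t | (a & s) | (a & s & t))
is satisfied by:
  {t: True, s: True, a: False}


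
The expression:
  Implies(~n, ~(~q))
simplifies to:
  n | q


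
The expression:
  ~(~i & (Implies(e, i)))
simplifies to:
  e | i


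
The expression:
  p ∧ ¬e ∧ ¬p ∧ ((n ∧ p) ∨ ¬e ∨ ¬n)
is never true.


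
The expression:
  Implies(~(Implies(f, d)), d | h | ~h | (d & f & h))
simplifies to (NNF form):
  True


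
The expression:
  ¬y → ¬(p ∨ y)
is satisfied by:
  {y: True, p: False}
  {p: False, y: False}
  {p: True, y: True}


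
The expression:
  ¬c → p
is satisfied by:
  {c: True, p: True}
  {c: True, p: False}
  {p: True, c: False}


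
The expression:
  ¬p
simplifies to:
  ¬p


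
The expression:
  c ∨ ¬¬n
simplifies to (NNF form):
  c ∨ n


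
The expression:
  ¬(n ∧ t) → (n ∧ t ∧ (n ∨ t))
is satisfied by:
  {t: True, n: True}


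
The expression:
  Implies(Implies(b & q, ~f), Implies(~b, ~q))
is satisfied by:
  {b: True, q: False}
  {q: False, b: False}
  {q: True, b: True}


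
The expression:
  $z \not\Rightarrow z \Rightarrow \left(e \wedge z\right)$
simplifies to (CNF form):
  $\text{True}$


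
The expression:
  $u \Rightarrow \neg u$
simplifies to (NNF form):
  $\neg u$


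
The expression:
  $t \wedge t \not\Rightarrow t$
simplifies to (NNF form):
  $\text{False}$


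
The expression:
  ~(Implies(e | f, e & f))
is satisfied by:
  {f: True, e: False}
  {e: True, f: False}


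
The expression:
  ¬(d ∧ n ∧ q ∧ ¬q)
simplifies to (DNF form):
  True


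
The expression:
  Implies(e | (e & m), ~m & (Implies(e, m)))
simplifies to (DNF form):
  ~e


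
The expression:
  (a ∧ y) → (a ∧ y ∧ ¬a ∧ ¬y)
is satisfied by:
  {y: False, a: False}
  {a: True, y: False}
  {y: True, a: False}


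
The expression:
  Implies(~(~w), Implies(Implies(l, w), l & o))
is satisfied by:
  {l: True, o: True, w: False}
  {l: True, o: False, w: False}
  {o: True, l: False, w: False}
  {l: False, o: False, w: False}
  {l: True, w: True, o: True}


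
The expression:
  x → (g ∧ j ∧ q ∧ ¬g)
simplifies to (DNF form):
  ¬x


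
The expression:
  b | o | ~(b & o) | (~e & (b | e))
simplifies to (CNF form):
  True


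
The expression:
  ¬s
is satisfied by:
  {s: False}


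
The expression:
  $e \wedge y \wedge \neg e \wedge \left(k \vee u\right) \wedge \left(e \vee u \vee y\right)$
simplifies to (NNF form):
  $\text{False}$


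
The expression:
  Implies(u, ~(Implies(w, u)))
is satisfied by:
  {u: False}


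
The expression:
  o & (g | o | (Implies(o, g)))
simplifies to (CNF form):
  o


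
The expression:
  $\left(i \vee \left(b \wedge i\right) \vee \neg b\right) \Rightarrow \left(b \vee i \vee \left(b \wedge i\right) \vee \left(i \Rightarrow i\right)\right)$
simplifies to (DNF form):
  $\text{True}$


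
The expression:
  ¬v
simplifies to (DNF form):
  ¬v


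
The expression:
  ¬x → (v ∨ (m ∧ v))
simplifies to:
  v ∨ x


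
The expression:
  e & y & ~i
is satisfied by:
  {e: True, y: True, i: False}


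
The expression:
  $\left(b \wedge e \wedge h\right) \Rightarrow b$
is always true.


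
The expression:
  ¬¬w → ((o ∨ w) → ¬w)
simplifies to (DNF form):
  ¬w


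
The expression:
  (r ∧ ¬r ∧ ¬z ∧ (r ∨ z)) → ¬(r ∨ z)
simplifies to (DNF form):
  True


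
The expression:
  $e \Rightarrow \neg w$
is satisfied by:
  {w: False, e: False}
  {e: True, w: False}
  {w: True, e: False}


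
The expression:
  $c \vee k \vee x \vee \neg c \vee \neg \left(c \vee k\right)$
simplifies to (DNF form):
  $\text{True}$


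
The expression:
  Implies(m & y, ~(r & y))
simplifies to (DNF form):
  ~m | ~r | ~y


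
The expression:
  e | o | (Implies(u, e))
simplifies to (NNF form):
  e | o | ~u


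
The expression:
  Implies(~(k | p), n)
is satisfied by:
  {n: True, k: True, p: True}
  {n: True, k: True, p: False}
  {n: True, p: True, k: False}
  {n: True, p: False, k: False}
  {k: True, p: True, n: False}
  {k: True, p: False, n: False}
  {p: True, k: False, n: False}


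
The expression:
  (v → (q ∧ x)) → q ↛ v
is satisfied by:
  {v: True, x: False, q: False}
  {q: True, v: True, x: False}
  {v: True, x: True, q: False}
  {q: True, x: False, v: False}
  {q: True, x: True, v: False}


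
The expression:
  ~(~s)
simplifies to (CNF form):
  s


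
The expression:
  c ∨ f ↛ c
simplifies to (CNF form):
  c ∨ f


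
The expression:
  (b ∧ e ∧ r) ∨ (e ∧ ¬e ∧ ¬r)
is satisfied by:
  {r: True, e: True, b: True}


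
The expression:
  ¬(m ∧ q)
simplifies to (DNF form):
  ¬m ∨ ¬q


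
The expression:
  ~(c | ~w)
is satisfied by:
  {w: True, c: False}


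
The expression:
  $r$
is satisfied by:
  {r: True}


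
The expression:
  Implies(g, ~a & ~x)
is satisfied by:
  {a: False, g: False, x: False}
  {x: True, a: False, g: False}
  {a: True, x: False, g: False}
  {x: True, a: True, g: False}
  {g: True, x: False, a: False}


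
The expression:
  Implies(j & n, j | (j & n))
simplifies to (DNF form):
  True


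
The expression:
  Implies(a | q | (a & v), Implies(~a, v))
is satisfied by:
  {a: True, v: True, q: False}
  {a: True, v: False, q: False}
  {v: True, a: False, q: False}
  {a: False, v: False, q: False}
  {q: True, a: True, v: True}
  {q: True, a: True, v: False}
  {q: True, v: True, a: False}


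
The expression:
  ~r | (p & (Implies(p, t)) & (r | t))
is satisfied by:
  {t: True, p: True, r: False}
  {t: True, p: False, r: False}
  {p: True, t: False, r: False}
  {t: False, p: False, r: False}
  {r: True, t: True, p: True}


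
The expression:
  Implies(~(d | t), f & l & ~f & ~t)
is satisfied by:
  {d: True, t: True}
  {d: True, t: False}
  {t: True, d: False}


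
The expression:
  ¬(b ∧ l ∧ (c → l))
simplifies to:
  ¬b ∨ ¬l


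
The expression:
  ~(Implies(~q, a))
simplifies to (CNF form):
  ~a & ~q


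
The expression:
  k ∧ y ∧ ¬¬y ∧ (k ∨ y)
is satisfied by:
  {y: True, k: True}


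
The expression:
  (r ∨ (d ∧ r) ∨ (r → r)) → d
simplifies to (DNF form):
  d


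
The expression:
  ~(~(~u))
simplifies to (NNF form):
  ~u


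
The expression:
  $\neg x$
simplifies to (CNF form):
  $\neg x$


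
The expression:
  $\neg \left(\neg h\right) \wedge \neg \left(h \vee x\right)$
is never true.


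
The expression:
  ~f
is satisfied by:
  {f: False}


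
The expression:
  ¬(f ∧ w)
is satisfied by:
  {w: False, f: False}
  {f: True, w: False}
  {w: True, f: False}


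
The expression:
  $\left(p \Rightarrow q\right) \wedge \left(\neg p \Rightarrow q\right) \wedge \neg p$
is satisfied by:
  {q: True, p: False}


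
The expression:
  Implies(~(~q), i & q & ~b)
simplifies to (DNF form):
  ~q | (i & ~b)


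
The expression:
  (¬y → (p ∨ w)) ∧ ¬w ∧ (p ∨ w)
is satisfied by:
  {p: True, w: False}


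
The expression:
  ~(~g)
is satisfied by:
  {g: True}


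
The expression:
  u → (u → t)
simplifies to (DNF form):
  t ∨ ¬u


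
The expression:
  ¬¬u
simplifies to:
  u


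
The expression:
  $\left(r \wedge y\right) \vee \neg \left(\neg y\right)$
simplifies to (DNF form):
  $y$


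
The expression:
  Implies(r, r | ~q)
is always true.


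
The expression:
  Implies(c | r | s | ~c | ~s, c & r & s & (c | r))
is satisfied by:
  {r: True, c: True, s: True}


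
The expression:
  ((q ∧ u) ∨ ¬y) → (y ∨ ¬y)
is always true.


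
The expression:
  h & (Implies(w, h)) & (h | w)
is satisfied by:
  {h: True}


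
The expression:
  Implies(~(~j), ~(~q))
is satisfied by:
  {q: True, j: False}
  {j: False, q: False}
  {j: True, q: True}


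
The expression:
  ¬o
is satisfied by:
  {o: False}


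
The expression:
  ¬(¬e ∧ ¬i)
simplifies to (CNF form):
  e ∨ i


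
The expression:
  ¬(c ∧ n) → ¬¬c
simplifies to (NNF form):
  c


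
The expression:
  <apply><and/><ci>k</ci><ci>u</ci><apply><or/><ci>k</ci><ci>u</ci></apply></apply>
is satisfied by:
  {u: True, k: True}


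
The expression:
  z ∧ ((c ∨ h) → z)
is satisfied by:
  {z: True}


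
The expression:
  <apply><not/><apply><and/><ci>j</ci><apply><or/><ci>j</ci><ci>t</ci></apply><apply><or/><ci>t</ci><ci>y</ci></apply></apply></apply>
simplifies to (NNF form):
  <apply><or/><apply><not/><ci>j</ci></apply><apply><and/><apply><not/><ci>t</ci></apply><apply><not/><ci>y</ci></apply></apply></apply>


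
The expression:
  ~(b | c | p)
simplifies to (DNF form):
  ~b & ~c & ~p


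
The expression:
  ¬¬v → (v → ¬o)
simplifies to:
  ¬o ∨ ¬v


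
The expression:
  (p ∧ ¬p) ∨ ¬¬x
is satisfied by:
  {x: True}


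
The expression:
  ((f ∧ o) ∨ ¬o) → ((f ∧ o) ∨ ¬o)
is always true.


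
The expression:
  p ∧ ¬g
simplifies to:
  p ∧ ¬g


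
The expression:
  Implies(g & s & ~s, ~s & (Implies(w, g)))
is always true.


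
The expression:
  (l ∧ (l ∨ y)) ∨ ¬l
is always true.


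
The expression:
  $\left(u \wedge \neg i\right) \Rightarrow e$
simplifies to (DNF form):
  $e \vee i \vee \neg u$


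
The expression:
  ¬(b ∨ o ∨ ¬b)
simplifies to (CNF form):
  False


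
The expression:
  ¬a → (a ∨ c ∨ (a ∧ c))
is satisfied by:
  {a: True, c: True}
  {a: True, c: False}
  {c: True, a: False}


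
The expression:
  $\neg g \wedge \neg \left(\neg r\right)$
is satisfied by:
  {r: True, g: False}


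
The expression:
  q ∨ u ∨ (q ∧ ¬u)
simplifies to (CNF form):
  q ∨ u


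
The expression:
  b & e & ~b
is never true.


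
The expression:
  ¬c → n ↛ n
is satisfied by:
  {c: True}


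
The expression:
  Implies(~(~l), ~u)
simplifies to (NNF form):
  ~l | ~u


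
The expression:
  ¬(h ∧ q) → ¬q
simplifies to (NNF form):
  h ∨ ¬q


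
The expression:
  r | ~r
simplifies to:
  True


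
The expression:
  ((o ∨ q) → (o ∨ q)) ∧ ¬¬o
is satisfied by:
  {o: True}


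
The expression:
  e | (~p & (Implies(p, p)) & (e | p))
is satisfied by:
  {e: True}


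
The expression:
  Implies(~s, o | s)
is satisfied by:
  {o: True, s: True}
  {o: True, s: False}
  {s: True, o: False}


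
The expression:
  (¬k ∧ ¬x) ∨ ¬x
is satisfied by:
  {x: False}


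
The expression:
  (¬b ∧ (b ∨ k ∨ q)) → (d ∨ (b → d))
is always true.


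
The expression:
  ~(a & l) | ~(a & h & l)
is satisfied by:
  {l: False, a: False, h: False}
  {h: True, l: False, a: False}
  {a: True, l: False, h: False}
  {h: True, a: True, l: False}
  {l: True, h: False, a: False}
  {h: True, l: True, a: False}
  {a: True, l: True, h: False}


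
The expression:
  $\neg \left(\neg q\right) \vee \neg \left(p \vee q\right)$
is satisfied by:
  {q: True, p: False}
  {p: False, q: False}
  {p: True, q: True}


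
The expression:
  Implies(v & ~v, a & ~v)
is always true.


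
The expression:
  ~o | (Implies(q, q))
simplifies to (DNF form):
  True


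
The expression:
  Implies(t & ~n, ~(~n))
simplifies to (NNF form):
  n | ~t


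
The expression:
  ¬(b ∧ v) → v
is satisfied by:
  {v: True}


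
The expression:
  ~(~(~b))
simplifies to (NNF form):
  ~b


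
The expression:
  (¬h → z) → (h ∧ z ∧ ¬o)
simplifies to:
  (h ∨ ¬z) ∧ (z ∨ ¬h) ∧ (¬o ∨ ¬z)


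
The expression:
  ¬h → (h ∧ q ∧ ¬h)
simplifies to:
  h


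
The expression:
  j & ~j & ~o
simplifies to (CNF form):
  False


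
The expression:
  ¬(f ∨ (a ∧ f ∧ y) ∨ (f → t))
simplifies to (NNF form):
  False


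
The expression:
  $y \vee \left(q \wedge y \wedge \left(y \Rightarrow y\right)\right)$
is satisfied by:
  {y: True}


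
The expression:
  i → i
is always true.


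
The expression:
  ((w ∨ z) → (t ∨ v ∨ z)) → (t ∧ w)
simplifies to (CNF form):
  w ∧ (t ∨ ¬v) ∧ (t ∨ ¬z)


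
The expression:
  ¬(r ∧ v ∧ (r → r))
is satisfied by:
  {v: False, r: False}
  {r: True, v: False}
  {v: True, r: False}


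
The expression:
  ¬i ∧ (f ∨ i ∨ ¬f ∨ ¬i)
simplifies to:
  ¬i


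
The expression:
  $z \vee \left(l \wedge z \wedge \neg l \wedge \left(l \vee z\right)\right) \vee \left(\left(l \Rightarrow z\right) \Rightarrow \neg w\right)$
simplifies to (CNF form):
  $l \vee z \vee \neg w$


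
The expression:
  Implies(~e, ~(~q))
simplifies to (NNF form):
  e | q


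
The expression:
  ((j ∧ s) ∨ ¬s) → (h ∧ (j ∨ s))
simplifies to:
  (h ∧ j) ∨ (s ∧ ¬j)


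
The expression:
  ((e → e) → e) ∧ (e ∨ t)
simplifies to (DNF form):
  e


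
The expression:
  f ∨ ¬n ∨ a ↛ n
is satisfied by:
  {f: True, n: False}
  {n: False, f: False}
  {n: True, f: True}


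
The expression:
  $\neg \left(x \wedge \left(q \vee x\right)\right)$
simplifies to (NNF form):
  $\neg x$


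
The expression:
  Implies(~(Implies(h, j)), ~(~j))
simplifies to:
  j | ~h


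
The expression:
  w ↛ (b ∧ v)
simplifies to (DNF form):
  (w ∧ ¬b) ∨ (w ∧ ¬v)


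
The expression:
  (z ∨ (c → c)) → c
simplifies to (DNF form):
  c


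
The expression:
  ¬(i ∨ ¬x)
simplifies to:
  x ∧ ¬i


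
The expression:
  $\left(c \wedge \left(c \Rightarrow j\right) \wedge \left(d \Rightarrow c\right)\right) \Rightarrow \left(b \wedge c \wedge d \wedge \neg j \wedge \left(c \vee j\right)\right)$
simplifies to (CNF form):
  $\neg c \vee \neg j$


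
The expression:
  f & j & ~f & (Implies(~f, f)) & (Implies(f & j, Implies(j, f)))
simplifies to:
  False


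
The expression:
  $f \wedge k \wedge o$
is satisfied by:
  {f: True, o: True, k: True}


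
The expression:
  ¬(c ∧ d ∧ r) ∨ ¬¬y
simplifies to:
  y ∨ ¬c ∨ ¬d ∨ ¬r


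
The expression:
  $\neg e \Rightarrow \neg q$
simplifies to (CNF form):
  $e \vee \neg q$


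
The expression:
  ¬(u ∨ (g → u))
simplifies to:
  g ∧ ¬u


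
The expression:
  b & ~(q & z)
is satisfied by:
  {b: True, q: False, z: False}
  {z: True, b: True, q: False}
  {q: True, b: True, z: False}


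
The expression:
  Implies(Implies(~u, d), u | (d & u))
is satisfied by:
  {u: True, d: False}
  {d: False, u: False}
  {d: True, u: True}


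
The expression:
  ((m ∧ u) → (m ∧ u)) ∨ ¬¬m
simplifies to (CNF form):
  True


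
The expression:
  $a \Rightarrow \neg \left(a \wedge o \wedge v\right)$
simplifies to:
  $\neg a \vee \neg o \vee \neg v$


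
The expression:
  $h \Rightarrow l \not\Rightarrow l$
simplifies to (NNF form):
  $\neg h$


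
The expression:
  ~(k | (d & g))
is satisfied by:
  {g: False, k: False, d: False}
  {d: True, g: False, k: False}
  {g: True, d: False, k: False}


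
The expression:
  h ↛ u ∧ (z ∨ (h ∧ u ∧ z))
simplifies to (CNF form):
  h ∧ z ∧ ¬u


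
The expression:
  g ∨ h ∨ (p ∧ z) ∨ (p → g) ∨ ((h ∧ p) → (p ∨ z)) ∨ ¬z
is always true.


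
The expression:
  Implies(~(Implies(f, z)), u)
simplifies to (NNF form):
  u | z | ~f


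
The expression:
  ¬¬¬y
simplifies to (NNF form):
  ¬y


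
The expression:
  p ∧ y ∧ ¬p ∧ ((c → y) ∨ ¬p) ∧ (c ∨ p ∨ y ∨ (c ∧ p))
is never true.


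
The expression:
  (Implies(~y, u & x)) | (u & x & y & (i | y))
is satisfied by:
  {y: True, u: True, x: True}
  {y: True, u: True, x: False}
  {y: True, x: True, u: False}
  {y: True, x: False, u: False}
  {u: True, x: True, y: False}


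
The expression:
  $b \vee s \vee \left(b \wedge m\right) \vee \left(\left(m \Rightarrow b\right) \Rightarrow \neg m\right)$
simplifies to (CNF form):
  $\text{True}$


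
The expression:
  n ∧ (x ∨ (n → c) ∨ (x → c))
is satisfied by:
  {n: True}


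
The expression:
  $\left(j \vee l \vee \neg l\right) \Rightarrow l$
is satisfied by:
  {l: True}


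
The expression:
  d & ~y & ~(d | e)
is never true.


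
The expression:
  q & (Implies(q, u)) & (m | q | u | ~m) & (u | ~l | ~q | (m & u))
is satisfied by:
  {u: True, q: True}


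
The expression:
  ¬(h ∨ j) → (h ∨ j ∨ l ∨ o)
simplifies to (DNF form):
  h ∨ j ∨ l ∨ o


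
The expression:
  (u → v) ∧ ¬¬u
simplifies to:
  u ∧ v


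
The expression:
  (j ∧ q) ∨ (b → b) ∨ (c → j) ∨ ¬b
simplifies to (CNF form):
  True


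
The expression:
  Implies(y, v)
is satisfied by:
  {v: True, y: False}
  {y: False, v: False}
  {y: True, v: True}


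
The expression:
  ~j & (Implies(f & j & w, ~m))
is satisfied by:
  {j: False}


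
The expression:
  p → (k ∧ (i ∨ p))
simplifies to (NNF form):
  k ∨ ¬p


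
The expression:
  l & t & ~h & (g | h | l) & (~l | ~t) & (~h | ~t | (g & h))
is never true.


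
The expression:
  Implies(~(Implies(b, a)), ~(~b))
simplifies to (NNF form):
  True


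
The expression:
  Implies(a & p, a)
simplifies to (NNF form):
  True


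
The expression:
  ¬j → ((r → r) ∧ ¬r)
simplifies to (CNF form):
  j ∨ ¬r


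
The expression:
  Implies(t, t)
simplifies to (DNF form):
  True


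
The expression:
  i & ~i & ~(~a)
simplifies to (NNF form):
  False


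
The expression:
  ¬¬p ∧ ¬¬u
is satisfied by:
  {p: True, u: True}


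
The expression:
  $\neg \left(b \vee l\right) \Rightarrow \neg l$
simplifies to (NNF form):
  $\text{True}$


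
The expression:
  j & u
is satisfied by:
  {j: True, u: True}


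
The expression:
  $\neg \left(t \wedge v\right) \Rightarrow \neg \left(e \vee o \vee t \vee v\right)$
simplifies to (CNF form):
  $\left(t \vee \neg e\right) \wedge \left(t \vee \neg o\right) \wedge \left(t \vee \neg v\right) \wedge \left(v \vee \neg t\right)$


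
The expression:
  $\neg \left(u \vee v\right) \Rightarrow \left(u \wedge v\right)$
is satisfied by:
  {v: True, u: True}
  {v: True, u: False}
  {u: True, v: False}


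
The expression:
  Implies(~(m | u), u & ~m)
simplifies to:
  m | u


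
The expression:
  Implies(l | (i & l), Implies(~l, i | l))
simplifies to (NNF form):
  True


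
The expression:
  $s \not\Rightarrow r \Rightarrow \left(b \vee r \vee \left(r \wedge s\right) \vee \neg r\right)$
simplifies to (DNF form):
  $\text{True}$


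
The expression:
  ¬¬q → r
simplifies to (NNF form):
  r ∨ ¬q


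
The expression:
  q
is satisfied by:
  {q: True}


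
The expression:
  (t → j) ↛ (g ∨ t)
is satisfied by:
  {g: False, t: False}


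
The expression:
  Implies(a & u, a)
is always true.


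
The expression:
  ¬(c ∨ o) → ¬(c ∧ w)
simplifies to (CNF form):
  True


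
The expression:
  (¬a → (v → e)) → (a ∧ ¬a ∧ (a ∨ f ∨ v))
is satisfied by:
  {v: True, e: False, a: False}


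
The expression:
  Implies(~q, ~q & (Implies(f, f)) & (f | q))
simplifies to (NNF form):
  f | q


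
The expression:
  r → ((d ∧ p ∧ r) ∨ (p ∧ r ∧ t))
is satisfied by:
  {d: True, p: True, t: True, r: False}
  {d: True, p: True, t: False, r: False}
  {p: True, t: True, d: False, r: False}
  {p: True, d: False, t: False, r: False}
  {d: True, t: True, p: False, r: False}
  {d: True, t: False, p: False, r: False}
  {t: True, d: False, p: False, r: False}
  {t: False, d: False, p: False, r: False}
  {r: True, d: True, p: True, t: True}
  {r: True, d: True, p: True, t: False}
  {r: True, p: True, t: True, d: False}


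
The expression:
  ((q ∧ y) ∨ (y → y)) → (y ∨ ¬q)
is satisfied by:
  {y: True, q: False}
  {q: False, y: False}
  {q: True, y: True}


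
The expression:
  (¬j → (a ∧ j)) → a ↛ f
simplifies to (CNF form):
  (a ∨ ¬j) ∧ (¬f ∨ ¬j)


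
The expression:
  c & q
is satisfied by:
  {c: True, q: True}


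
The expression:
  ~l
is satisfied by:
  {l: False}


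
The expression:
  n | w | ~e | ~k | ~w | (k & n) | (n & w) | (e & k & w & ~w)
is always true.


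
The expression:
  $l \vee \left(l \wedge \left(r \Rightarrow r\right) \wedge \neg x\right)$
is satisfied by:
  {l: True}


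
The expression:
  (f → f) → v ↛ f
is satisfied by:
  {v: True, f: False}


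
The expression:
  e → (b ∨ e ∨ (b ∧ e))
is always true.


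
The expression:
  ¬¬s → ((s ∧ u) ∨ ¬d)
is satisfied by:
  {u: True, s: False, d: False}
  {s: False, d: False, u: False}
  {d: True, u: True, s: False}
  {d: True, s: False, u: False}
  {u: True, s: True, d: False}
  {s: True, u: False, d: False}
  {d: True, s: True, u: True}


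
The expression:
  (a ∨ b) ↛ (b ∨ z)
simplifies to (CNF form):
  a ∧ ¬b ∧ ¬z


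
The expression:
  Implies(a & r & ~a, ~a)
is always true.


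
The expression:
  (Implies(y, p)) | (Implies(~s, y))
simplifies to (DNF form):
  True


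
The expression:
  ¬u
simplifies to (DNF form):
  ¬u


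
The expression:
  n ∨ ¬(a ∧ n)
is always true.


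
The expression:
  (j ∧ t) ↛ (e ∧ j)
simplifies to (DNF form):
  j ∧ t ∧ ¬e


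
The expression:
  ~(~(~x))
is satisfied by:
  {x: False}


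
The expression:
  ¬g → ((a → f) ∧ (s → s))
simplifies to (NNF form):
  f ∨ g ∨ ¬a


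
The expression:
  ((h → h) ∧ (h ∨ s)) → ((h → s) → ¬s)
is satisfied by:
  {s: False}


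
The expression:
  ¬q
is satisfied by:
  {q: False}


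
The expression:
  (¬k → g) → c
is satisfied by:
  {c: True, g: False, k: False}
  {c: True, k: True, g: False}
  {c: True, g: True, k: False}
  {c: True, k: True, g: True}
  {k: False, g: False, c: False}


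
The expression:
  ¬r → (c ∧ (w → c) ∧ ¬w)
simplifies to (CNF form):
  (c ∨ r) ∧ (r ∨ ¬w)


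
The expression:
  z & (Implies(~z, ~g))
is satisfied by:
  {z: True}


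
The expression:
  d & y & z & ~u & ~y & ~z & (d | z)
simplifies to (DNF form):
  False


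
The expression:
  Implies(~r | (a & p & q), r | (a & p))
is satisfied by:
  {r: True, p: True, a: True}
  {r: True, p: True, a: False}
  {r: True, a: True, p: False}
  {r: True, a: False, p: False}
  {p: True, a: True, r: False}


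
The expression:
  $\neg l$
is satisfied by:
  {l: False}


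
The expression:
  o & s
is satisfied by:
  {s: True, o: True}


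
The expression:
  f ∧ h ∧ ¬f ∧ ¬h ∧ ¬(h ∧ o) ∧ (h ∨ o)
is never true.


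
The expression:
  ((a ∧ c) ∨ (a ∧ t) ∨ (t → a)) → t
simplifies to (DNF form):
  t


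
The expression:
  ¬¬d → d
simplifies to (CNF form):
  True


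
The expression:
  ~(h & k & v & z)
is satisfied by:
  {h: False, k: False, z: False, v: False}
  {v: True, h: False, k: False, z: False}
  {z: True, h: False, k: False, v: False}
  {v: True, z: True, h: False, k: False}
  {k: True, v: False, h: False, z: False}
  {v: True, k: True, h: False, z: False}
  {z: True, k: True, v: False, h: False}
  {v: True, z: True, k: True, h: False}
  {h: True, z: False, k: False, v: False}
  {v: True, h: True, z: False, k: False}
  {z: True, h: True, v: False, k: False}
  {v: True, z: True, h: True, k: False}
  {k: True, h: True, z: False, v: False}
  {v: True, k: True, h: True, z: False}
  {z: True, k: True, h: True, v: False}


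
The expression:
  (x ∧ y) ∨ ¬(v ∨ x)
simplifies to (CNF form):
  (x ∨ ¬v) ∧ (x ∨ ¬x) ∧ (y ∨ ¬v) ∧ (y ∨ ¬x)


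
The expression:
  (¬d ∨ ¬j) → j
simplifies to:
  j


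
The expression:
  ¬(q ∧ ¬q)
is always true.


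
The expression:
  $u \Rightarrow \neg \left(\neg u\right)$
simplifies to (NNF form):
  $\text{True}$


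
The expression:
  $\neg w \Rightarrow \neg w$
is always true.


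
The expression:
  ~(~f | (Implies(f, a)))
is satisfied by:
  {f: True, a: False}


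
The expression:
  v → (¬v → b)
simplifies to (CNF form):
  True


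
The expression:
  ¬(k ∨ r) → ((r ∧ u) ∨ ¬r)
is always true.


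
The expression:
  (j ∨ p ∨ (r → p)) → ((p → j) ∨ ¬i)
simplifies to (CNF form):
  j ∨ ¬i ∨ ¬p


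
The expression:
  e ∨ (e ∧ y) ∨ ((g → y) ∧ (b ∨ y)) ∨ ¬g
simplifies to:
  e ∨ y ∨ ¬g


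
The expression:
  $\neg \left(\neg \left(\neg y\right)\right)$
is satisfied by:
  {y: False}


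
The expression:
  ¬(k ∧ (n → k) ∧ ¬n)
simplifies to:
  n ∨ ¬k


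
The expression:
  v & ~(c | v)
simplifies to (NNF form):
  False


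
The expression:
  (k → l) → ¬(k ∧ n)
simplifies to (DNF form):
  ¬k ∨ ¬l ∨ ¬n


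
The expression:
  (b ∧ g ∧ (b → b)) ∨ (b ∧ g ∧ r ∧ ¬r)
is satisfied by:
  {b: True, g: True}


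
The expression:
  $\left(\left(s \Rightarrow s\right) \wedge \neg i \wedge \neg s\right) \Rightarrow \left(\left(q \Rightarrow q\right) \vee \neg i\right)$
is always true.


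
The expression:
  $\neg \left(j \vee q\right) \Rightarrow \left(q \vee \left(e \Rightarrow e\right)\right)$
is always true.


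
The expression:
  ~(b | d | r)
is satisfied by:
  {d: False, r: False, b: False}


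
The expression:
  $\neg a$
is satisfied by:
  {a: False}


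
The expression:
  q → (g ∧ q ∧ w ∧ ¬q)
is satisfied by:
  {q: False}


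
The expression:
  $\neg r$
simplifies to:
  $\neg r$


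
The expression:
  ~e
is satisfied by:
  {e: False}


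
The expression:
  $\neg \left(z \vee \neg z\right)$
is never true.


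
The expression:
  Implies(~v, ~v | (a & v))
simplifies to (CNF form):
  True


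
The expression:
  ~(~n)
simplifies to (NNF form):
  n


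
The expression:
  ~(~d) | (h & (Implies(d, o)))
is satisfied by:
  {d: True, h: True}
  {d: True, h: False}
  {h: True, d: False}


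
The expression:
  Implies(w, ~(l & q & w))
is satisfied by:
  {l: False, q: False, w: False}
  {w: True, l: False, q: False}
  {q: True, l: False, w: False}
  {w: True, q: True, l: False}
  {l: True, w: False, q: False}
  {w: True, l: True, q: False}
  {q: True, l: True, w: False}


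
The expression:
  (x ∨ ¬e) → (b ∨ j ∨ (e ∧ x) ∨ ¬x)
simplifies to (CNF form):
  b ∨ e ∨ j ∨ ¬x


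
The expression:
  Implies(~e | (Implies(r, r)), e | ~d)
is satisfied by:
  {e: True, d: False}
  {d: False, e: False}
  {d: True, e: True}


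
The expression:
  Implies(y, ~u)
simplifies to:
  ~u | ~y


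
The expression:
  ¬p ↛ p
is always true.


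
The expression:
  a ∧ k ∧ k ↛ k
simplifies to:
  False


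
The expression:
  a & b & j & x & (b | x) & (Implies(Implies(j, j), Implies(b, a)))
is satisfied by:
  {a: True, j: True, b: True, x: True}


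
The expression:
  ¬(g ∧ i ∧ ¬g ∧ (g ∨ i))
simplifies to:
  True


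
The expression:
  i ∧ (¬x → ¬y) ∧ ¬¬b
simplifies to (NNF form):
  b ∧ i ∧ (x ∨ ¬y)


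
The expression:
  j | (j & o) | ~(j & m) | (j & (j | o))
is always true.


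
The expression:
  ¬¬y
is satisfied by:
  {y: True}


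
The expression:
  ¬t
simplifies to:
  ¬t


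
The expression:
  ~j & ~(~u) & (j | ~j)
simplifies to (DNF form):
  u & ~j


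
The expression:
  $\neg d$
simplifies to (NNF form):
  $\neg d$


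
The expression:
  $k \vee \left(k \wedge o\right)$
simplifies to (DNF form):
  $k$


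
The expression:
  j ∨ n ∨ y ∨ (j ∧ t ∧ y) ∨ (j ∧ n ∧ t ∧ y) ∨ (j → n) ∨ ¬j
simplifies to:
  True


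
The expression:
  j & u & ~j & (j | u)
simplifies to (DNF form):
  False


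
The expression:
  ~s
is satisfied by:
  {s: False}


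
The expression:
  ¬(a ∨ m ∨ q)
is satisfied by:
  {q: False, a: False, m: False}


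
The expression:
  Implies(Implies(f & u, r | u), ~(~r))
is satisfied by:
  {r: True}


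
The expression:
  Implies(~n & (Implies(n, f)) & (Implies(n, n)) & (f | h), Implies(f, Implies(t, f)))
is always true.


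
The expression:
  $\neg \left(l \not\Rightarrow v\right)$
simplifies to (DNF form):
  $v \vee \neg l$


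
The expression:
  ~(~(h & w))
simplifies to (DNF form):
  h & w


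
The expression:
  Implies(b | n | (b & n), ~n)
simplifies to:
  ~n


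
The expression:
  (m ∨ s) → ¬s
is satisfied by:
  {s: False}


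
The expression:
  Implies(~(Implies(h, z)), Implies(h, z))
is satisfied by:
  {z: True, h: False}
  {h: False, z: False}
  {h: True, z: True}


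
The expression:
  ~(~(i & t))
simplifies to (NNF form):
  i & t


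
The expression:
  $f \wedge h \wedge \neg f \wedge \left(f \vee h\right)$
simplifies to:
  $\text{False}$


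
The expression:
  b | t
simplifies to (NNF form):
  b | t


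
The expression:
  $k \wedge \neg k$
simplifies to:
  $\text{False}$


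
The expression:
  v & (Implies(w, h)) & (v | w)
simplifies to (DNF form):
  (h & v) | (v & ~w)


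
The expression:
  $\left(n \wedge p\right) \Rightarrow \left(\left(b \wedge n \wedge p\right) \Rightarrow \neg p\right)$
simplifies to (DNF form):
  $\neg b \vee \neg n \vee \neg p$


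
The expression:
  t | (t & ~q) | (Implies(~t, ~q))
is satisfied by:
  {t: True, q: False}
  {q: False, t: False}
  {q: True, t: True}


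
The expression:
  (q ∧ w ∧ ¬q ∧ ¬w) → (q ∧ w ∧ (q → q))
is always true.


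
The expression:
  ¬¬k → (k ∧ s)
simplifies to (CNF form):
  s ∨ ¬k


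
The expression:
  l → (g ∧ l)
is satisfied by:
  {g: True, l: False}
  {l: False, g: False}
  {l: True, g: True}


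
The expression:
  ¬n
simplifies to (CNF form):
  ¬n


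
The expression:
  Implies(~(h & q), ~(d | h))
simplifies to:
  (h & q) | (~d & ~h)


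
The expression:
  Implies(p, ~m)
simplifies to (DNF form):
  ~m | ~p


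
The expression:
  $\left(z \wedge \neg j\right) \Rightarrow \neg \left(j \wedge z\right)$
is always true.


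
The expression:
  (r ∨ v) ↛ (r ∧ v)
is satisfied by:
  {r: True, v: False}
  {v: True, r: False}


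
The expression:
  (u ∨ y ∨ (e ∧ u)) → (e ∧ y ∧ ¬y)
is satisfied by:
  {u: False, y: False}


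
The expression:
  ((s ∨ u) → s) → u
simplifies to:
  u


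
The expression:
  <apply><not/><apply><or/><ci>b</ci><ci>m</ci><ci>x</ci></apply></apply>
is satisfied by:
  {x: False, b: False, m: False}


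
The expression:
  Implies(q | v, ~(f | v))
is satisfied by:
  {v: False, q: False, f: False}
  {f: True, v: False, q: False}
  {q: True, v: False, f: False}


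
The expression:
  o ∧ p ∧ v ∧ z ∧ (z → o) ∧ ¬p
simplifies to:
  False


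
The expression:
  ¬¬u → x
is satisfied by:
  {x: True, u: False}
  {u: False, x: False}
  {u: True, x: True}


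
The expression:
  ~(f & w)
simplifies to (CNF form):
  ~f | ~w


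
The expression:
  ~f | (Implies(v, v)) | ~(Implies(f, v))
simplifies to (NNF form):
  True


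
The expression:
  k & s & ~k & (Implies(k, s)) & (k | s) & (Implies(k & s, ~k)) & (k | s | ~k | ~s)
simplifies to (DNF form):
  False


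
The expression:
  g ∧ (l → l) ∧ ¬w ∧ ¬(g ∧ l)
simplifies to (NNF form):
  g ∧ ¬l ∧ ¬w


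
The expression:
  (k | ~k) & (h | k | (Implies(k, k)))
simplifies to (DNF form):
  True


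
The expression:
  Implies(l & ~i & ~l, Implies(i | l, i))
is always true.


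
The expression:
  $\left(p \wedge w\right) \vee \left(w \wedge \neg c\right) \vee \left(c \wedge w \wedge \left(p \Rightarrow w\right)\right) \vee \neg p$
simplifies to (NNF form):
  $w \vee \neg p$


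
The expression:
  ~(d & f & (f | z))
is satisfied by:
  {d: False, f: False}
  {f: True, d: False}
  {d: True, f: False}


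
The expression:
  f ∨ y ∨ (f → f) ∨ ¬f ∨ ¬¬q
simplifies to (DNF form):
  True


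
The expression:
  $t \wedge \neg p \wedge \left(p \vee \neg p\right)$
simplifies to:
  $t \wedge \neg p$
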